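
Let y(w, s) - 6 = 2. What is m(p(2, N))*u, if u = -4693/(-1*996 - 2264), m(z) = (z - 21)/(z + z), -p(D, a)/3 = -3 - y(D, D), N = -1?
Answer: 4693/17930 ≈ 0.26174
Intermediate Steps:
y(w, s) = 8 (y(w, s) = 6 + 2 = 8)
p(D, a) = 33 (p(D, a) = -3*(-3 - 1*8) = -3*(-3 - 8) = -3*(-11) = 33)
m(z) = (-21 + z)/(2*z) (m(z) = (-21 + z)/((2*z)) = (-21 + z)*(1/(2*z)) = (-21 + z)/(2*z))
u = 4693/3260 (u = -4693/(-996 - 2264) = -4693/(-3260) = -4693*(-1/3260) = 4693/3260 ≈ 1.4396)
m(p(2, N))*u = ((½)*(-21 + 33)/33)*(4693/3260) = ((½)*(1/33)*12)*(4693/3260) = (2/11)*(4693/3260) = 4693/17930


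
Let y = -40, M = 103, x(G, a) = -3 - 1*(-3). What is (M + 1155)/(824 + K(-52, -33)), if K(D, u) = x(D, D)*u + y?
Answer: 629/392 ≈ 1.6046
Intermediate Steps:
x(G, a) = 0 (x(G, a) = -3 + 3 = 0)
K(D, u) = -40 (K(D, u) = 0*u - 40 = 0 - 40 = -40)
(M + 1155)/(824 + K(-52, -33)) = (103 + 1155)/(824 - 40) = 1258/784 = 1258*(1/784) = 629/392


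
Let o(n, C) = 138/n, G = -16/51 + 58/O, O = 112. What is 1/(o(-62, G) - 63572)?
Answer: -31/1970801 ≈ -1.5730e-5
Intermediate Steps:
G = 583/2856 (G = -16/51 + 58/112 = -16*1/51 + 58*(1/112) = -16/51 + 29/56 = 583/2856 ≈ 0.20413)
1/(o(-62, G) - 63572) = 1/(138/(-62) - 63572) = 1/(138*(-1/62) - 63572) = 1/(-69/31 - 63572) = 1/(-1970801/31) = -31/1970801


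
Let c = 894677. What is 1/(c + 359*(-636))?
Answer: 1/666353 ≈ 1.5007e-6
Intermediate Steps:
1/(c + 359*(-636)) = 1/(894677 + 359*(-636)) = 1/(894677 - 228324) = 1/666353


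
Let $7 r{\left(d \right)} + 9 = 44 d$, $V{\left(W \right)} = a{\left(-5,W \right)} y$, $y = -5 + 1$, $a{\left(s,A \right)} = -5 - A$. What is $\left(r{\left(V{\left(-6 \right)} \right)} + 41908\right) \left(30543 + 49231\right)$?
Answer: $\frac{23387423354}{7} \approx 3.3411 \cdot 10^{9}$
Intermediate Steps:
$y = -4$
$V{\left(W \right)} = 20 + 4 W$ ($V{\left(W \right)} = \left(-5 - W\right) \left(-4\right) = 20 + 4 W$)
$r{\left(d \right)} = - \frac{9}{7} + \frac{44 d}{7}$
$\left(r{\left(V{\left(-6 \right)} \right)} + 41908\right) \left(30543 + 49231\right) = \left(\left(- \frac{9}{7} + \frac{44 \left(20 + 4 \left(-6\right)\right)}{7}\right) + 41908\right) \left(30543 + 49231\right) = \left(\left(- \frac{9}{7} + \frac{44 \left(20 - 24\right)}{7}\right) + 41908\right) 79774 = \left(\left(- \frac{9}{7} + \frac{44}{7} \left(-4\right)\right) + 41908\right) 79774 = \left(\left(- \frac{9}{7} - \frac{176}{7}\right) + 41908\right) 79774 = \left(- \frac{185}{7} + 41908\right) 79774 = \frac{293171}{7} \cdot 79774 = \frac{23387423354}{7}$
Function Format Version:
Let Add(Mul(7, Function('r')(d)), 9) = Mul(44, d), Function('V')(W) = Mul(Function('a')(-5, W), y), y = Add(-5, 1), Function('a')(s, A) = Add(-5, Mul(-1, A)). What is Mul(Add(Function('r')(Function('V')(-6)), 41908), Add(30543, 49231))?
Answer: Rational(23387423354, 7) ≈ 3.3411e+9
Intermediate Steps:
y = -4
Function('V')(W) = Add(20, Mul(4, W)) (Function('V')(W) = Mul(Add(-5, Mul(-1, W)), -4) = Add(20, Mul(4, W)))
Function('r')(d) = Add(Rational(-9, 7), Mul(Rational(44, 7), d)) (Function('r')(d) = Add(Rational(-9, 7), Mul(Rational(1, 7), Mul(44, d))) = Add(Rational(-9, 7), Mul(Rational(44, 7), d)))
Mul(Add(Function('r')(Function('V')(-6)), 41908), Add(30543, 49231)) = Mul(Add(Add(Rational(-9, 7), Mul(Rational(44, 7), Add(20, Mul(4, -6)))), 41908), Add(30543, 49231)) = Mul(Add(Add(Rational(-9, 7), Mul(Rational(44, 7), Add(20, -24))), 41908), 79774) = Mul(Add(Add(Rational(-9, 7), Mul(Rational(44, 7), -4)), 41908), 79774) = Mul(Add(Add(Rational(-9, 7), Rational(-176, 7)), 41908), 79774) = Mul(Add(Rational(-185, 7), 41908), 79774) = Mul(Rational(293171, 7), 79774) = Rational(23387423354, 7)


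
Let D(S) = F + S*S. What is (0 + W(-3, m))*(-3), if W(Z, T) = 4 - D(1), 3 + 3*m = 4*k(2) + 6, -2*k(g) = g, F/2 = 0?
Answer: -9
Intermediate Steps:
F = 0 (F = 2*0 = 0)
D(S) = S² (D(S) = 0 + S*S = 0 + S² = S²)
k(g) = -g/2
m = -⅓ (m = -1 + (4*(-½*2) + 6)/3 = -1 + (4*(-1) + 6)/3 = -1 + (-4 + 6)/3 = -1 + (⅓)*2 = -1 + ⅔ = -⅓ ≈ -0.33333)
W(Z, T) = 3 (W(Z, T) = 4 - 1*1² = 4 - 1*1 = 4 - 1 = 3)
(0 + W(-3, m))*(-3) = (0 + 3)*(-3) = 3*(-3) = -9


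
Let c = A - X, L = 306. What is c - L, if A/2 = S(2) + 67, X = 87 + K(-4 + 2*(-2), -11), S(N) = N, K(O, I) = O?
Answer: -247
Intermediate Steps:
X = 79 (X = 87 + (-4 + 2*(-2)) = 87 + (-4 - 4) = 87 - 8 = 79)
A = 138 (A = 2*(2 + 67) = 2*69 = 138)
c = 59 (c = 138 - 1*79 = 138 - 79 = 59)
c - L = 59 - 1*306 = 59 - 306 = -247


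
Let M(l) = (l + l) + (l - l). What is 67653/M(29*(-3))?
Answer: -22551/58 ≈ -388.81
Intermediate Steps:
M(l) = 2*l (M(l) = 2*l + 0 = 2*l)
67653/M(29*(-3)) = 67653/((2*(29*(-3)))) = 67653/((2*(-87))) = 67653/(-174) = 67653*(-1/174) = -22551/58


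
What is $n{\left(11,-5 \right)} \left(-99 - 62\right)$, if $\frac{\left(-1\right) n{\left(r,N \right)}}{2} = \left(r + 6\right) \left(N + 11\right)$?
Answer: $32844$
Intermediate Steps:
$n{\left(r,N \right)} = - 2 \left(6 + r\right) \left(11 + N\right)$ ($n{\left(r,N \right)} = - 2 \left(r + 6\right) \left(N + 11\right) = - 2 \left(6 + r\right) \left(11 + N\right)$)
$n{\left(11,-5 \right)} \left(-99 - 62\right) = \left(-132 - 242 - -60 - \left(-10\right) 11\right) \left(-99 - 62\right) = \left(-132 - 242 + 60 + 110\right) \left(-161\right) = \left(-204\right) \left(-161\right) = 32844$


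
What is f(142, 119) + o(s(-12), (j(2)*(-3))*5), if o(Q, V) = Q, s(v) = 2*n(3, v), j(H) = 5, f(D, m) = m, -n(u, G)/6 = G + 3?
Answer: 227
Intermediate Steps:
n(u, G) = -18 - 6*G (n(u, G) = -6*(G + 3) = -6*(3 + G) = -18 - 6*G)
s(v) = -36 - 12*v (s(v) = 2*(-18 - 6*v) = -36 - 12*v)
f(142, 119) + o(s(-12), (j(2)*(-3))*5) = 119 + (-36 - 12*(-12)) = 119 + (-36 + 144) = 119 + 108 = 227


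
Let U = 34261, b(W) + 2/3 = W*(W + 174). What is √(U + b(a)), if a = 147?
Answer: √733026/3 ≈ 285.39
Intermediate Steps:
b(W) = -⅔ + W*(174 + W) (b(W) = -⅔ + W*(W + 174) = -⅔ + W*(174 + W))
√(U + b(a)) = √(34261 + (-⅔ + 147² + 174*147)) = √(34261 + (-⅔ + 21609 + 25578)) = √(34261 + 141559/3) = √(244342/3) = √733026/3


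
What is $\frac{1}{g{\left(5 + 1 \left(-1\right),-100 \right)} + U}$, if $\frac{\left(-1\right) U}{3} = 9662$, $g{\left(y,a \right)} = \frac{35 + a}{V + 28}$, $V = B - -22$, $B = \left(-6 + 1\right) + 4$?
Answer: $- \frac{49}{1420379} \approx -3.4498 \cdot 10^{-5}$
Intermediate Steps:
$B = -1$ ($B = -5 + 4 = -1$)
$V = 21$ ($V = -1 - -22 = -1 + 22 = 21$)
$g{\left(y,a \right)} = \frac{5}{7} + \frac{a}{49}$ ($g{\left(y,a \right)} = \frac{35 + a}{21 + 28} = \frac{35 + a}{49} = \left(35 + a\right) \frac{1}{49} = \frac{5}{7} + \frac{a}{49}$)
$U = -28986$ ($U = \left(-3\right) 9662 = -28986$)
$\frac{1}{g{\left(5 + 1 \left(-1\right),-100 \right)} + U} = \frac{1}{\left(\frac{5}{7} + \frac{1}{49} \left(-100\right)\right) - 28986} = \frac{1}{\left(\frac{5}{7} - \frac{100}{49}\right) - 28986} = \frac{1}{- \frac{65}{49} - 28986} = \frac{1}{- \frac{1420379}{49}} = - \frac{49}{1420379}$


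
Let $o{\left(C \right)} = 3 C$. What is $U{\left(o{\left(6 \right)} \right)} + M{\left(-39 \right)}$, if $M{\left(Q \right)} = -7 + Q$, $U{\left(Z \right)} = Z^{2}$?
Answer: $278$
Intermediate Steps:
$U{\left(o{\left(6 \right)} \right)} + M{\left(-39 \right)} = \left(3 \cdot 6\right)^{2} - 46 = 18^{2} - 46 = 324 - 46 = 278$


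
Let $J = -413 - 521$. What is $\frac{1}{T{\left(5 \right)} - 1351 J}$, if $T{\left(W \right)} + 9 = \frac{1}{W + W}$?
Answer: $\frac{10}{12618251} \approx 7.925 \cdot 10^{-7}$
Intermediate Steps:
$J = -934$ ($J = -413 - 521 = -934$)
$T{\left(W \right)} = -9 + \frac{1}{2 W}$ ($T{\left(W \right)} = -9 + \frac{1}{W + W} = -9 + \frac{1}{2 W}$)
$\frac{1}{T{\left(5 \right)} - 1351 J} = \frac{1}{\left(-9 + \frac{1}{2 \cdot 5}\right) - -1261834} = \frac{1}{\left(-9 + \frac{1}{2} \cdot \frac{1}{5}\right) + 1261834} = \frac{1}{\left(-9 + \frac{1}{10}\right) + 1261834} = \frac{1}{- \frac{89}{10} + 1261834} = \frac{1}{\frac{12618251}{10}} = \frac{10}{12618251}$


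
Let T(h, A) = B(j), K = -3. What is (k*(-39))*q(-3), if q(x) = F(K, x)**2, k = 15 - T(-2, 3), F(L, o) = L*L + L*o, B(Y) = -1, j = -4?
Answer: -202176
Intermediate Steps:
T(h, A) = -1
F(L, o) = L**2 + L*o
k = 16 (k = 15 - 1*(-1) = 15 + 1 = 16)
q(x) = (9 - 3*x)**2 (q(x) = (-3*(-3 + x))**2 = (9 - 3*x)**2)
(k*(-39))*q(-3) = (16*(-39))*(9*(3 - 1*(-3))**2) = -5616*(3 + 3)**2 = -5616*6**2 = -5616*36 = -624*324 = -202176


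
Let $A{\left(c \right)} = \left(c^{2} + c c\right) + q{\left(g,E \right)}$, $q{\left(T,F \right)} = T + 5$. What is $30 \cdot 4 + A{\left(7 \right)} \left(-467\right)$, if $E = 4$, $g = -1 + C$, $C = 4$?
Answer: $-49382$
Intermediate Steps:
$g = 3$ ($g = -1 + 4 = 3$)
$q{\left(T,F \right)} = 5 + T$
$A{\left(c \right)} = 8 + 2 c^{2}$ ($A{\left(c \right)} = \left(c^{2} + c c\right) + \left(5 + 3\right) = \left(c^{2} + c^{2}\right) + 8 = 2 c^{2} + 8 = 8 + 2 c^{2}$)
$30 \cdot 4 + A{\left(7 \right)} \left(-467\right) = 30 \cdot 4 + \left(8 + 2 \cdot 7^{2}\right) \left(-467\right) = 120 + \left(8 + 2 \cdot 49\right) \left(-467\right) = 120 + \left(8 + 98\right) \left(-467\right) = 120 + 106 \left(-467\right) = 120 - 49502 = -49382$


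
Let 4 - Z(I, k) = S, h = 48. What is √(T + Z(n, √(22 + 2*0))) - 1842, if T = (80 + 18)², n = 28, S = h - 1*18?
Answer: -1842 + √9578 ≈ -1744.1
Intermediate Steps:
S = 30 (S = 48 - 1*18 = 48 - 18 = 30)
Z(I, k) = -26 (Z(I, k) = 4 - 1*30 = 4 - 30 = -26)
T = 9604 (T = 98² = 9604)
√(T + Z(n, √(22 + 2*0))) - 1842 = √(9604 - 26) - 1842 = √9578 - 1842 = -1842 + √9578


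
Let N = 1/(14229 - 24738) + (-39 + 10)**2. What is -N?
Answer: -8838068/10509 ≈ -841.00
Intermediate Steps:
N = 8838068/10509 (N = 1/(-10509) + (-29)**2 = -1/10509 + 841 = 8838068/10509 ≈ 841.00)
-N = -1*8838068/10509 = -8838068/10509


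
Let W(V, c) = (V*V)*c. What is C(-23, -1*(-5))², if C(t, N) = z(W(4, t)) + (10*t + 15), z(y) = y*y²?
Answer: 2483651515045009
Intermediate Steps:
W(V, c) = c*V² (W(V, c) = V²*c = c*V²)
z(y) = y³
C(t, N) = 15 + 10*t + 4096*t³ (C(t, N) = (t*4²)³ + (10*t + 15) = (t*16)³ + (15 + 10*t) = (16*t)³ + (15 + 10*t) = 4096*t³ + (15 + 10*t) = 15 + 10*t + 4096*t³)
C(-23, -1*(-5))² = (15 + 10*(-23) + 4096*(-23)³)² = (15 - 230 + 4096*(-12167))² = (15 - 230 - 49836032)² = (-49836247)² = 2483651515045009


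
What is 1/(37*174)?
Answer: 1/6438 ≈ 0.00015533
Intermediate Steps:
1/(37*174) = 1/6438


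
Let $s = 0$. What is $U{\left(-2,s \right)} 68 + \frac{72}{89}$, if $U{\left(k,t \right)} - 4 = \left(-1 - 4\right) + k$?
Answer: $- \frac{18084}{89} \approx -203.19$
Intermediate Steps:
$U{\left(k,t \right)} = -1 + k$ ($U{\left(k,t \right)} = 4 + \left(\left(-1 - 4\right) + k\right) = 4 + \left(-5 + k\right) = -1 + k$)
$U{\left(-2,s \right)} 68 + \frac{72}{89} = \left(-1 - 2\right) 68 + \frac{72}{89} = \left(-3\right) 68 + 72 \cdot \frac{1}{89} = -204 + \frac{72}{89} = - \frac{18084}{89}$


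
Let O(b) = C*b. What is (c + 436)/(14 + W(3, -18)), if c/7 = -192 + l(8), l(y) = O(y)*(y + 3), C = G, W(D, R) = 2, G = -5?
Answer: -997/4 ≈ -249.25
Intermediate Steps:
C = -5
O(b) = -5*b
l(y) = -5*y*(3 + y) (l(y) = (-5*y)*(y + 3) = (-5*y)*(3 + y) = -5*y*(3 + y))
c = -4424 (c = 7*(-192 - 5*8*(3 + 8)) = 7*(-192 - 5*8*11) = 7*(-192 - 440) = 7*(-632) = -4424)
(c + 436)/(14 + W(3, -18)) = (-4424 + 436)/(14 + 2) = -3988/16 = (1/16)*(-3988) = -997/4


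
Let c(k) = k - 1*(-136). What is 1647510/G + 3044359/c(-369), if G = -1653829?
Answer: -5035233070441/385342157 ≈ -13067.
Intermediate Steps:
c(k) = 136 + k (c(k) = k + 136 = 136 + k)
1647510/G + 3044359/c(-369) = 1647510/(-1653829) + 3044359/(136 - 369) = 1647510*(-1/1653829) + 3044359/(-233) = -1647510/1653829 + 3044359*(-1/233) = -1647510/1653829 - 3044359/233 = -5035233070441/385342157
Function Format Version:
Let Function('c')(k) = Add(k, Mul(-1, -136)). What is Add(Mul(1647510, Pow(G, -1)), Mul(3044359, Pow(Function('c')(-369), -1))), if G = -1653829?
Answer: Rational(-5035233070441, 385342157) ≈ -13067.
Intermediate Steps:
Function('c')(k) = Add(136, k) (Function('c')(k) = Add(k, 136) = Add(136, k))
Add(Mul(1647510, Pow(G, -1)), Mul(3044359, Pow(Function('c')(-369), -1))) = Add(Mul(1647510, Pow(-1653829, -1)), Mul(3044359, Pow(Add(136, -369), -1))) = Add(Mul(1647510, Rational(-1, 1653829)), Mul(3044359, Pow(-233, -1))) = Add(Rational(-1647510, 1653829), Mul(3044359, Rational(-1, 233))) = Add(Rational(-1647510, 1653829), Rational(-3044359, 233)) = Rational(-5035233070441, 385342157)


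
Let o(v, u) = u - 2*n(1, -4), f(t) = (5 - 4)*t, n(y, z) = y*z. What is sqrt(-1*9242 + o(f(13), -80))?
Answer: I*sqrt(9314) ≈ 96.509*I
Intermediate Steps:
f(t) = t (f(t) = 1*t = t)
o(v, u) = 8 + u (o(v, u) = u - 2*(-4) = u + 8 = 8 + u)
sqrt(-1*9242 + o(f(13), -80)) = sqrt(-1*9242 + (8 - 80)) = sqrt(-9242 - 72) = sqrt(-9314) = I*sqrt(9314)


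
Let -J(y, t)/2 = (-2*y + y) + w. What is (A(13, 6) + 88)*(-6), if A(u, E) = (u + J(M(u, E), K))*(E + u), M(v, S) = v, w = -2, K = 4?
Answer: -5430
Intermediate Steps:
J(y, t) = 4 + 2*y (J(y, t) = -2*((-2*y + y) - 2) = -2*(-y - 2) = -2*(-2 - y) = 4 + 2*y)
A(u, E) = (4 + 3*u)*(E + u) (A(u, E) = (u + (4 + 2*u))*(E + u) = (4 + 3*u)*(E + u))
(A(13, 6) + 88)*(-6) = ((3*13² + 4*6 + 4*13 + 3*6*13) + 88)*(-6) = ((3*169 + 24 + 52 + 234) + 88)*(-6) = ((507 + 24 + 52 + 234) + 88)*(-6) = (817 + 88)*(-6) = 905*(-6) = -5430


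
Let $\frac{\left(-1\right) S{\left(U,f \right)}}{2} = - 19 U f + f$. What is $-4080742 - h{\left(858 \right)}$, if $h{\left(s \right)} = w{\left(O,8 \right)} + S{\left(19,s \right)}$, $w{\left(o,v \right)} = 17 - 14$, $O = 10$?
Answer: $-4698505$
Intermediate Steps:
$S{\left(U,f \right)} = - 2 f + 38 U f$ ($S{\left(U,f \right)} = - 2 \left(- 19 U f + f\right) = - 2 \left(f - 19 U f\right) = - 2 f + 38 U f$)
$w{\left(o,v \right)} = 3$
$h{\left(s \right)} = 3 + 720 s$ ($h{\left(s \right)} = 3 + 2 s \left(-1 + 19 \cdot 19\right) = 3 + 2 s \left(-1 + 361\right) = 3 + 2 s 360 = 3 + 720 s$)
$-4080742 - h{\left(858 \right)} = -4080742 - \left(3 + 720 \cdot 858\right) = -4080742 - \left(3 + 617760\right) = -4080742 - 617763 = -4698505$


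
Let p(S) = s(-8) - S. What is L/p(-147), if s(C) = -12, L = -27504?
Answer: -3056/15 ≈ -203.73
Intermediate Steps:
p(S) = -12 - S
L/p(-147) = -27504/(-12 - 1*(-147)) = -27504/(-12 + 147) = -27504/135 = -27504*1/135 = -3056/15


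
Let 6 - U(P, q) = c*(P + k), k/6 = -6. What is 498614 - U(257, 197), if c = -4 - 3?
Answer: 497061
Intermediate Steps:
k = -36 (k = 6*(-6) = -36)
c = -7
U(P, q) = -246 + 7*P (U(P, q) = 6 - (-7)*(P - 36) = 6 - (-7)*(-36 + P) = 6 - (252 - 7*P) = 6 + (-252 + 7*P) = -246 + 7*P)
498614 - U(257, 197) = 498614 - (-246 + 7*257) = 498614 - (-246 + 1799) = 498614 - 1*1553 = 498614 - 1553 = 497061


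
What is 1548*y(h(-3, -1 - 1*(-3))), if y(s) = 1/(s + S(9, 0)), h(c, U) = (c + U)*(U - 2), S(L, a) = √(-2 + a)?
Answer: -774*I*√2 ≈ -1094.6*I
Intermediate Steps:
h(c, U) = (-2 + U)*(U + c) (h(c, U) = (U + c)*(-2 + U) = (-2 + U)*(U + c))
y(s) = 1/(s + I*√2) (y(s) = 1/(s + √(-2 + 0)) = 1/(s + √(-2)) = 1/(s + I*√2))
1548*y(h(-3, -1 - 1*(-3))) = 1548/(((-1 - 1*(-3))² - 2*(-1 - 1*(-3)) - 2*(-3) + (-1 - 1*(-3))*(-3)) + I*√2) = 1548/(((-1 + 3)² - 2*(-1 + 3) + 6 + (-1 + 3)*(-3)) + I*√2) = 1548/((2² - 2*2 + 6 + 2*(-3)) + I*√2) = 1548/((4 - 4 + 6 - 6) + I*√2) = 1548/(0 + I*√2) = 1548/((I*√2)) = 1548*(-I*√2/2) = -774*I*√2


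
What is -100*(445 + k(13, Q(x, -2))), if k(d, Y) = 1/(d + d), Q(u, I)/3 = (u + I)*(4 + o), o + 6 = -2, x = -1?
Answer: -578550/13 ≈ -44504.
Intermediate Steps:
o = -8 (o = -6 - 2 = -8)
Q(u, I) = -12*I - 12*u (Q(u, I) = 3*((u + I)*(4 - 8)) = 3*((I + u)*(-4)) = 3*(-4*I - 4*u) = -12*I - 12*u)
k(d, Y) = 1/(2*d)
-100*(445 + k(13, Q(x, -2))) = -100*(445 + (½)/13) = -100*(445 + (½)*(1/13)) = -100*(445 + 1/26) = -100*11571/26 = -578550/13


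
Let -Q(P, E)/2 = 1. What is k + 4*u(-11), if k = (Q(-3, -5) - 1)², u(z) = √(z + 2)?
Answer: 9 + 12*I ≈ 9.0 + 12.0*I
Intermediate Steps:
u(z) = √(2 + z)
Q(P, E) = -2 (Q(P, E) = -2*1 = -2)
k = 9 (k = (-2 - 1)² = (-3)² = 9)
k + 4*u(-11) = 9 + 4*√(2 - 11) = 9 + 4*√(-9) = 9 + 4*(3*I) = 9 + 12*I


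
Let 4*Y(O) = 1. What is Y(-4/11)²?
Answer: 1/16 ≈ 0.062500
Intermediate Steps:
Y(O) = ¼ (Y(O) = (¼)*1 = ¼)
Y(-4/11)² = (¼)² = 1/16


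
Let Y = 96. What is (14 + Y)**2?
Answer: 12100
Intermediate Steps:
(14 + Y)**2 = (14 + 96)**2 = 110**2 = 12100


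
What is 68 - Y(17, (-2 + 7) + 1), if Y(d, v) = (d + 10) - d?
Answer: 58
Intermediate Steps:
Y(d, v) = 10 (Y(d, v) = (10 + d) - d = 10)
68 - Y(17, (-2 + 7) + 1) = 68 - 1*10 = 68 - 10 = 58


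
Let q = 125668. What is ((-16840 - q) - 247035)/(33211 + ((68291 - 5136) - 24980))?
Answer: -55649/10198 ≈ -5.4569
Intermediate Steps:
((-16840 - q) - 247035)/(33211 + ((68291 - 5136) - 24980)) = ((-16840 - 1*125668) - 247035)/(33211 + ((68291 - 5136) - 24980)) = ((-16840 - 125668) - 247035)/(33211 + (63155 - 24980)) = (-142508 - 247035)/(33211 + 38175) = -389543/71386 = -389543*1/71386 = -55649/10198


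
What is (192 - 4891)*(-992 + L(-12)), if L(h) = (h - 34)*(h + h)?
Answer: -526288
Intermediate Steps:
L(h) = 2*h*(-34 + h) (L(h) = (-34 + h)*(2*h) = 2*h*(-34 + h))
(192 - 4891)*(-992 + L(-12)) = (192 - 4891)*(-992 + 2*(-12)*(-34 - 12)) = -4699*(-992 + 2*(-12)*(-46)) = -4699*(-992 + 1104) = -4699*112 = -526288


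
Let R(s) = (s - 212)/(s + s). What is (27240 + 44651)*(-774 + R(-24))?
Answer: -663482039/12 ≈ -5.5290e+7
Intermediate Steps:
R(s) = (-212 + s)/(2*s) (R(s) = (-212 + s)/((2*s)) = (-212 + s)*(1/(2*s)) = (-212 + s)/(2*s))
(27240 + 44651)*(-774 + R(-24)) = (27240 + 44651)*(-774 + (1/2)*(-212 - 24)/(-24)) = 71891*(-774 + (1/2)*(-1/24)*(-236)) = 71891*(-774 + 59/12) = 71891*(-9229/12) = -663482039/12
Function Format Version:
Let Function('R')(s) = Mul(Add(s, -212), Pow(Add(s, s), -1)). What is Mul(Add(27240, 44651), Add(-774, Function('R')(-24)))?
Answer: Rational(-663482039, 12) ≈ -5.5290e+7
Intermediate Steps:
Function('R')(s) = Mul(Rational(1, 2), Pow(s, -1), Add(-212, s)) (Function('R')(s) = Mul(Add(-212, s), Pow(Mul(2, s), -1)) = Mul(Add(-212, s), Mul(Rational(1, 2), Pow(s, -1))) = Mul(Rational(1, 2), Pow(s, -1), Add(-212, s)))
Mul(Add(27240, 44651), Add(-774, Function('R')(-24))) = Mul(Add(27240, 44651), Add(-774, Mul(Rational(1, 2), Pow(-24, -1), Add(-212, -24)))) = Mul(71891, Add(-774, Mul(Rational(1, 2), Rational(-1, 24), -236))) = Mul(71891, Add(-774, Rational(59, 12))) = Mul(71891, Rational(-9229, 12)) = Rational(-663482039, 12)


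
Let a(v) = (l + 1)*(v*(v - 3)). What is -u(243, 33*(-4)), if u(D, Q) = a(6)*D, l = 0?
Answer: -4374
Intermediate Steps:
a(v) = v*(-3 + v) (a(v) = (0 + 1)*(v*(v - 3)) = 1*(v*(-3 + v)) = v*(-3 + v))
u(D, Q) = 18*D (u(D, Q) = (6*(-3 + 6))*D = (6*3)*D = 18*D)
-u(243, 33*(-4)) = -18*243 = -1*4374 = -4374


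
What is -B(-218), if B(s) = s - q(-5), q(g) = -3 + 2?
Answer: 217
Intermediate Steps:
q(g) = -1
B(s) = 1 + s (B(s) = s - 1*(-1) = s + 1 = 1 + s)
-B(-218) = -(1 - 218) = -1*(-217) = 217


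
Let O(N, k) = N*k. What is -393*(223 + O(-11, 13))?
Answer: -31440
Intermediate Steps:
-393*(223 + O(-11, 13)) = -393*(223 - 11*13) = -393*(223 - 143) = -393*80 = -31440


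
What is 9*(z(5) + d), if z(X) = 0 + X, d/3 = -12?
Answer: -279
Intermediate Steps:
d = -36 (d = 3*(-12) = -36)
z(X) = X
9*(z(5) + d) = 9*(5 - 36) = 9*(-31) = -279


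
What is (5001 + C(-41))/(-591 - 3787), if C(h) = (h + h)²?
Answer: -11725/4378 ≈ -2.6782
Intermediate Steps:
C(h) = 4*h² (C(h) = (2*h)² = 4*h²)
(5001 + C(-41))/(-591 - 3787) = (5001 + 4*(-41)²)/(-591 - 3787) = (5001 + 4*1681)/(-4378) = (5001 + 6724)*(-1/4378) = 11725*(-1/4378) = -11725/4378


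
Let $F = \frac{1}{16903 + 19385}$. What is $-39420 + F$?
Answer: $- \frac{1430472959}{36288} \approx -39420.0$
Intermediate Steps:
$F = \frac{1}{36288} \approx 2.7557 \cdot 10^{-5}$
$-39420 + F = -39420 + \frac{1}{36288} = - \frac{1430472959}{36288}$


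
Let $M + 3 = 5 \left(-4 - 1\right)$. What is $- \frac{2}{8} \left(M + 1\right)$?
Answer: $\frac{27}{4} \approx 6.75$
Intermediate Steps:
$M = -28$ ($M = -3 + 5 \left(-4 - 1\right) = -3 + 5 \left(-5\right) = -3 - 25 = -28$)
$- \frac{2}{8} \left(M + 1\right) = - \frac{2}{8} \left(-28 + 1\right) = \left(-2\right) \frac{1}{8} \left(-27\right) = \left(- \frac{1}{4}\right) \left(-27\right) = \frac{27}{4}$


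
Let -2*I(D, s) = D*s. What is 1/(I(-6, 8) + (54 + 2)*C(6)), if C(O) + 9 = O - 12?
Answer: -1/816 ≈ -0.0012255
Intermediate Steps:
I(D, s) = -D*s/2
C(O) = -21 + O (C(O) = -9 + (O - 12) = -9 + (-12 + O) = -21 + O)
1/(I(-6, 8) + (54 + 2)*C(6)) = 1/(-1/2*(-6)*8 + (54 + 2)*(-21 + 6)) = 1/(24 + 56*(-15)) = 1/(24 - 840) = 1/(-816) = -1/816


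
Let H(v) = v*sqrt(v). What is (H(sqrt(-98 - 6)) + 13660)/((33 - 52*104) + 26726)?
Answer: 13660/21351 + 4*(-1)**(3/4)*4394**(1/4)/21351 ≈ 0.6387 + 0.0010786*I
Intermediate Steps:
H(v) = v**(3/2)
(H(sqrt(-98 - 6)) + 13660)/((33 - 52*104) + 26726) = ((sqrt(-98 - 6))**(3/2) + 13660)/((33 - 52*104) + 26726) = ((sqrt(-104))**(3/2) + 13660)/((33 - 5408) + 26726) = ((2*I*sqrt(26))**(3/2) + 13660)/(-5375 + 26726) = (4*2**(1/4)*13**(3/4)*I**(3/2) + 13660)/21351 = (13660 + 4*2**(1/4)*13**(3/4)*I**(3/2))*(1/21351) = 13660/21351 + 4*2**(1/4)*13**(3/4)*I**(3/2)/21351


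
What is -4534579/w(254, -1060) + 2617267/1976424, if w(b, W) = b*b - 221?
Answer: -1256281940533/18153454440 ≈ -69.203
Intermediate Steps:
w(b, W) = -221 + b² (w(b, W) = b² - 221 = -221 + b²)
-4534579/w(254, -1060) + 2617267/1976424 = -4534579/(-221 + 254²) + 2617267/1976424 = -4534579/(-221 + 64516) + 2617267*(1/1976424) = -4534579/64295 + 2617267/1976424 = -4534579*1/64295 + 2617267/1976424 = -647797/9185 + 2617267/1976424 = -1256281940533/18153454440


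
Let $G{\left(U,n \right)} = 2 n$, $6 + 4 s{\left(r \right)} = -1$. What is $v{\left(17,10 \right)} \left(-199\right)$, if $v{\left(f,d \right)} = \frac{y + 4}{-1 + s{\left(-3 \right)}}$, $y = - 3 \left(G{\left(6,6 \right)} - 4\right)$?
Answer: $- \frac{15920}{11} \approx -1447.3$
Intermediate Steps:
$s{\left(r \right)} = - \frac{7}{4}$ ($s{\left(r \right)} = - \frac{3}{2} + \frac{1}{4} \left(-1\right) = - \frac{3}{2} - \frac{1}{4} = - \frac{7}{4}$)
$y = -24$ ($y = - 3 \left(2 \cdot 6 - 4\right) = - 3 \left(12 - 4\right) = \left(-3\right) 8 = -24$)
$v{\left(f,d \right)} = \frac{80}{11}$ ($v{\left(f,d \right)} = \frac{-24 + 4}{-1 - \frac{7}{4}} = - \frac{20}{- \frac{11}{4}} = \left(-20\right) \left(- \frac{4}{11}\right) = \frac{80}{11}$)
$v{\left(17,10 \right)} \left(-199\right) = \frac{80}{11} \left(-199\right) = - \frac{15920}{11}$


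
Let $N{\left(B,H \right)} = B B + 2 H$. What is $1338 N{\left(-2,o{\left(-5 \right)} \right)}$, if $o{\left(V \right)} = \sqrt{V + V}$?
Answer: $5352 + 2676 i \sqrt{10} \approx 5352.0 + 8462.3 i$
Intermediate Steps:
$o{\left(V \right)} = \sqrt{2} \sqrt{V}$ ($o{\left(V \right)} = \sqrt{2 V} = \sqrt{2} \sqrt{V}$)
$N{\left(B,H \right)} = B^{2} + 2 H$
$1338 N{\left(-2,o{\left(-5 \right)} \right)} = 1338 \left(\left(-2\right)^{2} + 2 \sqrt{2} \sqrt{-5}\right) = 1338 \left(4 + 2 \sqrt{2} i \sqrt{5}\right) = 1338 \left(4 + 2 i \sqrt{10}\right) = 5352 + 2676 i \sqrt{10}$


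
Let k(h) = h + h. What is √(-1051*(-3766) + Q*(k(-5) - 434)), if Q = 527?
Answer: √3724078 ≈ 1929.8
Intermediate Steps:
k(h) = 2*h
√(-1051*(-3766) + Q*(k(-5) - 434)) = √(-1051*(-3766) + 527*(2*(-5) - 434)) = √(3958066 + 527*(-10 - 434)) = √(3958066 + 527*(-444)) = √(3958066 - 233988) = √3724078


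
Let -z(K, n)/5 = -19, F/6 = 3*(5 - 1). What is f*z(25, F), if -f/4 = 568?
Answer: -215840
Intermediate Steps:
F = 72 (F = 6*(3*(5 - 1)) = 6*(3*4) = 6*12 = 72)
z(K, n) = 95 (z(K, n) = -5*(-19) = 95)
f = -2272 (f = -4*568 = -2272)
f*z(25, F) = -2272*95 = -215840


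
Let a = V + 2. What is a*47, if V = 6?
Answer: 376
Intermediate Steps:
a = 8 (a = 6 + 2 = 8)
a*47 = 8*47 = 376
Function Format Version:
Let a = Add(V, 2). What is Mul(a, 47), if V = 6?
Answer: 376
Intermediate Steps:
a = 8 (a = Add(6, 2) = 8)
Mul(a, 47) = Mul(8, 47) = 376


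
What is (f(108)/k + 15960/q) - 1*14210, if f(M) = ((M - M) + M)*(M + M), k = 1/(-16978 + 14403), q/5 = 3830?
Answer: -115060494554/1915 ≈ -6.0084e+7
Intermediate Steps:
q = 19150 (q = 5*3830 = 19150)
k = -1/2575 (k = 1/(-2575) = -1/2575 ≈ -0.00038835)
f(M) = 2*M**2 (f(M) = (0 + M)*(2*M) = M*(2*M) = 2*M**2)
(f(108)/k + 15960/q) - 1*14210 = ((2*108**2)/(-1/2575) + 15960/19150) - 1*14210 = ((2*11664)*(-2575) + 15960*(1/19150)) - 14210 = (23328*(-2575) + 1596/1915) - 14210 = (-60069600 + 1596/1915) - 14210 = -115033282404/1915 - 14210 = -115060494554/1915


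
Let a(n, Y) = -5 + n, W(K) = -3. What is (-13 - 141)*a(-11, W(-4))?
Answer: 2464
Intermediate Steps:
(-13 - 141)*a(-11, W(-4)) = (-13 - 141)*(-5 - 11) = -154*(-16) = 2464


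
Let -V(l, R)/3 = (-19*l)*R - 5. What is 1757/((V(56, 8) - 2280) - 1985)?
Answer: 1757/21286 ≈ 0.082543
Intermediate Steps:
V(l, R) = 15 + 57*R*l (V(l, R) = -3*((-19*l)*R - 5) = -3*(-19*R*l - 5) = -3*(-5 - 19*R*l) = 15 + 57*R*l)
1757/((V(56, 8) - 2280) - 1985) = 1757/(((15 + 57*8*56) - 2280) - 1985) = 1757/(((15 + 25536) - 2280) - 1985) = 1757/((25551 - 2280) - 1985) = 1757/(23271 - 1985) = 1757/21286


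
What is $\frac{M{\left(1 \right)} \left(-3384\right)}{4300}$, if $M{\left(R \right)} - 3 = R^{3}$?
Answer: $- \frac{3384}{1075} \approx -3.1479$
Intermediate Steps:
$M{\left(R \right)} = 3 + R^{3}$
$\frac{M{\left(1 \right)} \left(-3384\right)}{4300} = \frac{\left(3 + 1^{3}\right) \left(-3384\right)}{4300} = \left(3 + 1\right) \left(-3384\right) \frac{1}{4300} = 4 \left(-3384\right) \frac{1}{4300} = \left(-13536\right) \frac{1}{4300} = - \frac{3384}{1075}$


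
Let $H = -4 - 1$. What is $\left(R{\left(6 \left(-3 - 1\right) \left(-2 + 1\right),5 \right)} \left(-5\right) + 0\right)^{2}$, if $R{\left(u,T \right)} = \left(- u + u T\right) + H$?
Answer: $207025$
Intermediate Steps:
$H = -5$
$R{\left(u,T \right)} = -5 - u + T u$ ($R{\left(u,T \right)} = \left(- u + u T\right) - 5 = \left(- u + T u\right) - 5 = -5 - u + T u$)
$\left(R{\left(6 \left(-3 - 1\right) \left(-2 + 1\right),5 \right)} \left(-5\right) + 0\right)^{2} = \left(\left(-5 - 6 \left(-3 - 1\right) \left(-2 + 1\right) + 5 \cdot 6 \left(-3 - 1\right) \left(-2 + 1\right)\right) \left(-5\right) + 0\right)^{2} = \left(\left(-5 - 6 \left(\left(-4\right) \left(-1\right)\right) + 5 \cdot 6 \left(\left(-4\right) \left(-1\right)\right)\right) \left(-5\right) + 0\right)^{2} = \left(\left(-5 - 6 \cdot 4 + 5 \cdot 6 \cdot 4\right) \left(-5\right) + 0\right)^{2} = \left(\left(-5 - 24 + 5 \cdot 24\right) \left(-5\right) + 0\right)^{2} = \left(\left(-5 - 24 + 120\right) \left(-5\right) + 0\right)^{2} = \left(91 \left(-5\right) + 0\right)^{2} = \left(-455 + 0\right)^{2} = \left(-455\right)^{2} = 207025$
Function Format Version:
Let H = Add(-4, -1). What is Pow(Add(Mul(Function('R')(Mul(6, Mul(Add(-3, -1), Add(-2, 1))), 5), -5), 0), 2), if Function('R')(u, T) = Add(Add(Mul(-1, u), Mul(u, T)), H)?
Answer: 207025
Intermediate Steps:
H = -5
Function('R')(u, T) = Add(-5, Mul(-1, u), Mul(T, u)) (Function('R')(u, T) = Add(Add(Mul(-1, u), Mul(u, T)), -5) = Add(Add(Mul(-1, u), Mul(T, u)), -5) = Add(-5, Mul(-1, u), Mul(T, u)))
Pow(Add(Mul(Function('R')(Mul(6, Mul(Add(-3, -1), Add(-2, 1))), 5), -5), 0), 2) = Pow(Add(Mul(Add(-5, Mul(-1, Mul(6, Mul(Add(-3, -1), Add(-2, 1)))), Mul(5, Mul(6, Mul(Add(-3, -1), Add(-2, 1))))), -5), 0), 2) = Pow(Add(Mul(Add(-5, Mul(-1, Mul(6, Mul(-4, -1))), Mul(5, Mul(6, Mul(-4, -1)))), -5), 0), 2) = Pow(Add(Mul(Add(-5, Mul(-1, Mul(6, 4)), Mul(5, Mul(6, 4))), -5), 0), 2) = Pow(Add(Mul(Add(-5, Mul(-1, 24), Mul(5, 24)), -5), 0), 2) = Pow(Add(Mul(Add(-5, -24, 120), -5), 0), 2) = Pow(Add(Mul(91, -5), 0), 2) = Pow(Add(-455, 0), 2) = Pow(-455, 2) = 207025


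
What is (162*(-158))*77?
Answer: -1970892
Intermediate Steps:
(162*(-158))*77 = -25596*77 = -1970892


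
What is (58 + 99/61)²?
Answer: 13227769/3721 ≈ 3554.9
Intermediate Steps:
(58 + 99/61)² = (3637/61)² = 13227769/3721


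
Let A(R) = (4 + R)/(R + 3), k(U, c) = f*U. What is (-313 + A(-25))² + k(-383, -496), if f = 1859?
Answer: -297478323/484 ≈ -6.1463e+5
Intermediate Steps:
k(U, c) = 1859*U
A(R) = (4 + R)/(3 + R)
(-313 + A(-25))² + k(-383, -496) = (-313 + (4 - 25)/(3 - 25))² + 1859*(-383) = (-313 - 21/(-22))² - 711997 = (-313 - 1/22*(-21))² - 711997 = (-313 + 21/22)² - 711997 = (-6865/22)² - 711997 = 47128225/484 - 711997 = -297478323/484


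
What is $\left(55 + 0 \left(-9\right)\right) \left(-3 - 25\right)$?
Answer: $-1540$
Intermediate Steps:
$\left(55 + 0 \left(-9\right)\right) \left(-3 - 25\right) = \left(55 + 0\right) \left(-3 - 25\right) = 55 \left(-28\right) = -1540$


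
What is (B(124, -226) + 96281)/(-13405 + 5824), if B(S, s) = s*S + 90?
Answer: -68347/7581 ≈ -9.0156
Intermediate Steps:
B(S, s) = 90 + S*s (B(S, s) = S*s + 90 = 90 + S*s)
(B(124, -226) + 96281)/(-13405 + 5824) = ((90 + 124*(-226)) + 96281)/(-13405 + 5824) = ((90 - 28024) + 96281)/(-7581) = (-27934 + 96281)*(-1/7581) = 68347*(-1/7581) = -68347/7581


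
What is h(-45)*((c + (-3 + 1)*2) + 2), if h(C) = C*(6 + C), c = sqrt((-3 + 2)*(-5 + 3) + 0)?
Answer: -3510 + 1755*sqrt(2) ≈ -1028.1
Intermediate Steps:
c = sqrt(2) (c = sqrt(-1*(-2) + 0) = sqrt(2 + 0) = sqrt(2) ≈ 1.4142)
h(-45)*((c + (-3 + 1)*2) + 2) = (-45*(6 - 45))*((sqrt(2) + (-3 + 1)*2) + 2) = (-45*(-39))*((sqrt(2) - 2*2) + 2) = 1755*((sqrt(2) - 4) + 2) = 1755*((-4 + sqrt(2)) + 2) = 1755*(-2 + sqrt(2)) = -3510 + 1755*sqrt(2)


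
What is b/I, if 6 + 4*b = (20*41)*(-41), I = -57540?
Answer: 16813/115080 ≈ 0.14610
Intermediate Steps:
b = -16813/2 (b = -3/2 + ((20*41)*(-41))/4 = -3/2 + (820*(-41))/4 = -3/2 + (1/4)*(-33620) = -3/2 - 8405 = -16813/2 ≈ -8406.5)
b/I = -16813/2/(-57540) = -16813/2*(-1/57540) = 16813/115080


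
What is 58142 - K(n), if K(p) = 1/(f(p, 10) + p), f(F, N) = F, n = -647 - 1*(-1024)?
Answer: 43839067/754 ≈ 58142.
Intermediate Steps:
n = 377 (n = -647 + 1024 = 377)
K(p) = 1/(2*p) (K(p) = 1/(p + p) = 1/(2*p))
58142 - K(n) = 58142 - 1/(2*377) = 58142 - 1*1/754 = 58142 - 1/754 = 43839067/754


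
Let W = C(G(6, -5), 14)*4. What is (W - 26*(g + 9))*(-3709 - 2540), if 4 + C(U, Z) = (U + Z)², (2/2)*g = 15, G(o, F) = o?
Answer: -5999040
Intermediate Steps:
g = 15
C(U, Z) = -4 + (U + Z)²
W = 1584 (W = (-4 + (6 + 14)²)*4 = (-4 + 20²)*4 = (-4 + 400)*4 = 396*4 = 1584)
(W - 26*(g + 9))*(-3709 - 2540) = (1584 - 26*(15 + 9))*(-3709 - 2540) = (1584 - 26*24)*(-6249) = (1584 - 624)*(-6249) = 960*(-6249) = -5999040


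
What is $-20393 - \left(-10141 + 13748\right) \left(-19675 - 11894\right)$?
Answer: $113848990$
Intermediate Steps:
$-20393 - \left(-10141 + 13748\right) \left(-19675 - 11894\right) = -20393 - 3607 \left(-31569\right) = -20393 - -113869383 = -20393 + 113869383 = 113848990$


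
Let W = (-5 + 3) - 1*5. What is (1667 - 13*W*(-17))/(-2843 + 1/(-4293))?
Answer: -12879/305125 ≈ -0.042209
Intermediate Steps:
W = -7 (W = -2 - 5 = -7)
(1667 - 13*W*(-17))/(-2843 + 1/(-4293)) = (1667 - 13*(-7)*(-17))/(-2843 + 1/(-4293)) = (1667 + 91*(-17))/(-2843 - 1/4293) = (1667 - 1547)/(-12205000/4293) = 120*(-4293/12205000) = -12879/305125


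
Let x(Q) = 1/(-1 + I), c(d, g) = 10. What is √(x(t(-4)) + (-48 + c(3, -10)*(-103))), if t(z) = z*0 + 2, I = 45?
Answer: I*√521741/22 ≈ 32.833*I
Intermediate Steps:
t(z) = 2 (t(z) = 0 + 2 = 2)
x(Q) = 1/44 (x(Q) = 1/(-1 + 45) = 1/44)
√(x(t(-4)) + (-48 + c(3, -10)*(-103))) = √(1/44 + (-48 + 10*(-103))) = √(1/44 + (-48 - 1030)) = √(1/44 - 1078) = √(-47431/44) = I*√521741/22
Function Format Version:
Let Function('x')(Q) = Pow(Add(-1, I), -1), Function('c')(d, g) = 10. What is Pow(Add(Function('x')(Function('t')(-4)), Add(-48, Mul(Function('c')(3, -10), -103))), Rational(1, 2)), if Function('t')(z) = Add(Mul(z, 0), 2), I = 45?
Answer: Mul(Rational(1, 22), I, Pow(521741, Rational(1, 2))) ≈ Mul(32.833, I)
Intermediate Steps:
Function('t')(z) = 2 (Function('t')(z) = Add(0, 2) = 2)
Function('x')(Q) = Rational(1, 44) (Function('x')(Q) = Pow(Add(-1, 45), -1) = Pow(44, -1) = Rational(1, 44))
Pow(Add(Function('x')(Function('t')(-4)), Add(-48, Mul(Function('c')(3, -10), -103))), Rational(1, 2)) = Pow(Add(Rational(1, 44), Add(-48, Mul(10, -103))), Rational(1, 2)) = Pow(Add(Rational(1, 44), Add(-48, -1030)), Rational(1, 2)) = Pow(Add(Rational(1, 44), -1078), Rational(1, 2)) = Pow(Rational(-47431, 44), Rational(1, 2)) = Mul(Rational(1, 22), I, Pow(521741, Rational(1, 2)))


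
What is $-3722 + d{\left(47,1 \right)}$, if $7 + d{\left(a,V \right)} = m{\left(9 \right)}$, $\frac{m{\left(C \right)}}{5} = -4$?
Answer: $-3749$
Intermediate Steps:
$m{\left(C \right)} = -20$ ($m{\left(C \right)} = 5 \left(-4\right) = -20$)
$d{\left(a,V \right)} = -27$ ($d{\left(a,V \right)} = -7 - 20 = -27$)
$-3722 + d{\left(47,1 \right)} = -3722 - 27 = -3749$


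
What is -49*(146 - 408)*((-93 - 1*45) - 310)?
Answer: -5751424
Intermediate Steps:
-49*(146 - 408)*((-93 - 1*45) - 310) = -(-12838)*((-93 - 45) - 310) = -(-12838)*(-138 - 310) = -(-12838)*(-448) = -49*117376 = -5751424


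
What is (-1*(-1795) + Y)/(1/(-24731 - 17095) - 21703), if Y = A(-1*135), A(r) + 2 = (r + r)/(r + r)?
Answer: -75035844/907749679 ≈ -0.082661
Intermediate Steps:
A(r) = -1 (A(r) = -2 + (r + r)/(r + r) = -2 + (2*r)/((2*r)) = -2 + (2*r)*(1/(2*r)) = -2 + 1 = -1)
Y = -1
(-1*(-1795) + Y)/(1/(-24731 - 17095) - 21703) = (-1*(-1795) - 1)/(1/(-24731 - 17095) - 21703) = (1795 - 1)/(1/(-41826) - 21703) = 1794/(-1/41826 - 21703) = 1794/(-907749679/41826) = 1794*(-41826/907749679) = -75035844/907749679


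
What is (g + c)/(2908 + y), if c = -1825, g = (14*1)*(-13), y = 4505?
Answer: -669/2471 ≈ -0.27074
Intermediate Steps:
g = -182 (g = 14*(-13) = -182)
(g + c)/(2908 + y) = (-182 - 1825)/(2908 + 4505) = -2007/7413 = -2007*1/7413 = -669/2471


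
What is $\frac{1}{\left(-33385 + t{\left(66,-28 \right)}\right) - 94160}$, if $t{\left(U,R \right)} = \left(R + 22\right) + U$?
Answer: $- \frac{1}{127485} \approx -7.8441 \cdot 10^{-6}$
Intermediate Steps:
$t{\left(U,R \right)} = 22 + R + U$ ($t{\left(U,R \right)} = \left(22 + R\right) + U = 22 + R + U$)
$\frac{1}{\left(-33385 + t{\left(66,-28 \right)}\right) - 94160} = \frac{1}{\left(-33385 + \left(22 - 28 + 66\right)\right) - 94160} = \frac{1}{\left(-33385 + 60\right) - 94160} = \frac{1}{-33325 - 94160} = \frac{1}{-127485} = - \frac{1}{127485}$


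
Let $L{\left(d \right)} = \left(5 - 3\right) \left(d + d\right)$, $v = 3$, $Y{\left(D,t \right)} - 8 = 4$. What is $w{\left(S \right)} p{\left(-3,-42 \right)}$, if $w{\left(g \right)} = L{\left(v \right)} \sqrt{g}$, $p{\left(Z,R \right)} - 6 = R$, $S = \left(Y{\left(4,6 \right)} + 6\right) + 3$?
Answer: $- 432 \sqrt{21} \approx -1979.7$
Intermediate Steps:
$Y{\left(D,t \right)} = 12$ ($Y{\left(D,t \right)} = 8 + 4 = 12$)
$S = 21$ ($S = \left(12 + 6\right) + 3 = 18 + 3 = 21$)
$p{\left(Z,R \right)} = 6 + R$
$L{\left(d \right)} = 4 d$ ($L{\left(d \right)} = 2 \cdot 2 d = 4 d$)
$w{\left(g \right)} = 12 \sqrt{g}$ ($w{\left(g \right)} = 4 \cdot 3 \sqrt{g} = 12 \sqrt{g}$)
$w{\left(S \right)} p{\left(-3,-42 \right)} = 12 \sqrt{21} \left(6 - 42\right) = 12 \sqrt{21} \left(-36\right) = - 432 \sqrt{21}$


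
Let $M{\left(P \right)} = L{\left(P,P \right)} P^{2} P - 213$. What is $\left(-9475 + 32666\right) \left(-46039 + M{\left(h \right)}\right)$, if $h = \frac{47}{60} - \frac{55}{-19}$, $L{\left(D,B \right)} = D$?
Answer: $- \frac{1804461213925908696809}{1688960160000} \approx -1.0684 \cdot 10^{9}$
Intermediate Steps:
$h = \frac{4193}{1140}$ ($h = 47 \cdot \frac{1}{60} - - \frac{55}{19} = \frac{47}{60} + \frac{55}{19} = \frac{4193}{1140} \approx 3.6781$)
$M{\left(P \right)} = -213 + P^{4}$ ($M{\left(P \right)} = P P^{2} P - 213 = P^{3} P - 213 = P^{4} - 213 = -213 + P^{4}$)
$\left(-9475 + 32666\right) \left(-46039 + M{\left(h \right)}\right) = \left(-9475 + 32666\right) \left(-46039 - \left(213 - \left(\frac{4193}{1140}\right)^{4}\right)\right) = 23191 \left(-46039 + \left(-213 + \frac{309100316400001}{1688960160000}\right)\right) = 23191 \left(-46039 - \frac{50648197679999}{1688960160000}\right) = 23191 \left(- \frac{77808685003919999}{1688960160000}\right) = - \frac{1804461213925908696809}{1688960160000}$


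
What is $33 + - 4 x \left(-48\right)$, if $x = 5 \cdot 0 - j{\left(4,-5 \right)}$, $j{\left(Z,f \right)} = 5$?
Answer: $-927$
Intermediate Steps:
$x = -5$ ($x = 5 \cdot 0 - 5 = 0 - 5 = -5$)
$33 + - 4 x \left(-48\right) = 33 + \left(-4\right) \left(-5\right) \left(-48\right) = 33 + 20 \left(-48\right) = 33 - 960 = -927$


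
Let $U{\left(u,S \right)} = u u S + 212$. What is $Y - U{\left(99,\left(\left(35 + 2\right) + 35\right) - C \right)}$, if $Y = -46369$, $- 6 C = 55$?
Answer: $- \frac{1684191}{2} \approx -8.421 \cdot 10^{5}$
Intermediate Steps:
$C = - \frac{55}{6}$ ($C = \left(- \frac{1}{6}\right) 55 = - \frac{55}{6} \approx -9.1667$)
$U{\left(u,S \right)} = 212 + S u^{2}$ ($U{\left(u,S \right)} = u^{2} S + 212 = S u^{2} + 212 = 212 + S u^{2}$)
$Y - U{\left(99,\left(\left(35 + 2\right) + 35\right) - C \right)} = -46369 - \left(212 + \left(\left(\left(35 + 2\right) + 35\right) - - \frac{55}{6}\right) 99^{2}\right) = -46369 - \left(212 + \left(\left(37 + 35\right) + \frac{55}{6}\right) 9801\right) = -46369 - \left(212 + \left(72 + \frac{55}{6}\right) 9801\right) = -46369 - \left(212 + \frac{487}{6} \cdot 9801\right) = -46369 - \left(212 + \frac{1591029}{2}\right) = -46369 - \frac{1591453}{2} = - \frac{1684191}{2}$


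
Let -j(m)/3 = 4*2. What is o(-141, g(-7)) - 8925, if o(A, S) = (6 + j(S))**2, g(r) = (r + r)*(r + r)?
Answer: -8601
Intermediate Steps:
j(m) = -24 (j(m) = -12*2 = -3*8 = -24)
g(r) = 4*r**2 (g(r) = (2*r)*(2*r) = 4*r**2)
o(A, S) = 324 (o(A, S) = (6 - 24)**2 = (-18)**2 = 324)
o(-141, g(-7)) - 8925 = 324 - 8925 = -8601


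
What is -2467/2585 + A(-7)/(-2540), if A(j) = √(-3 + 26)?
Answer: -2467/2585 - √23/2540 ≈ -0.95624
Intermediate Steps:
A(j) = √23
-2467/2585 + A(-7)/(-2540) = -2467/2585 + √23/(-2540) = -2467*1/2585 + √23*(-1/2540) = -2467/2585 - √23/2540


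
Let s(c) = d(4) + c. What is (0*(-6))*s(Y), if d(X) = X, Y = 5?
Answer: 0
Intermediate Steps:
s(c) = 4 + c
(0*(-6))*s(Y) = (0*(-6))*(4 + 5) = 0*9 = 0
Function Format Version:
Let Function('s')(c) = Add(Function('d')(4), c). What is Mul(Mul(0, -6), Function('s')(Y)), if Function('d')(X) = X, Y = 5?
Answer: 0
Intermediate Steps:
Function('s')(c) = Add(4, c)
Mul(Mul(0, -6), Function('s')(Y)) = Mul(Mul(0, -6), Add(4, 5)) = Mul(0, 9) = 0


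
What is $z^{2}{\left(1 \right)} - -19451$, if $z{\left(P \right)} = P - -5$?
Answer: $19487$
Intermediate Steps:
$z{\left(P \right)} = 5 + P$ ($z{\left(P \right)} = P + 5 = 5 + P$)
$z^{2}{\left(1 \right)} - -19451 = \left(5 + 1\right)^{2} - -19451 = 6^{2} + 19451 = 36 + 19451 = 19487$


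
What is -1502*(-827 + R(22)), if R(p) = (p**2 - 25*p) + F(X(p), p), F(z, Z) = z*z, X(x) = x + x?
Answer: -1566586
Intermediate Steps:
X(x) = 2*x
F(z, Z) = z**2
R(p) = -25*p + 5*p**2 (R(p) = (p**2 - 25*p) + (2*p)**2 = (p**2 - 25*p) + 4*p**2 = -25*p + 5*p**2)
-1502*(-827 + R(22)) = -1502*(-827 + 5*22*(-5 + 22)) = -1502*(-827 + 5*22*17) = -1502*(-827 + 1870) = -1502*1043 = -1566586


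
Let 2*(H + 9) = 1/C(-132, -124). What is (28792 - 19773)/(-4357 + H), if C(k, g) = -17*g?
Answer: -38024104/18407055 ≈ -2.0657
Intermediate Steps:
H = -37943/4216 (H = -9 + 1/(2*((-17*(-124)))) = -9 + (1/2)/2108 = -9 + (1/2)*(1/2108) = -9 + 1/4216 = -37943/4216 ≈ -8.9998)
(28792 - 19773)/(-4357 + H) = (28792 - 19773)/(-4357 - 37943/4216) = 9019/(-18407055/4216) = 9019*(-4216/18407055) = -38024104/18407055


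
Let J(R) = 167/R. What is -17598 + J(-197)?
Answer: -3466973/197 ≈ -17599.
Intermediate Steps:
-17598 + J(-197) = -17598 + 167/(-197) = -17598 + 167*(-1/197) = -17598 - 167/197 = -3466973/197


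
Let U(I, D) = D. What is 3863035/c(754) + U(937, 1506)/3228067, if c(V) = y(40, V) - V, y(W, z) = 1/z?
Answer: -1880496307907708/367040902101 ≈ -5123.4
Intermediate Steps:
c(V) = 1/V - V
3863035/c(754) + U(937, 1506)/3228067 = 3863035/(1/754 - 1*754) + 1506/3228067 = 3863035/(1/754 - 754) + 1506*(1/3228067) = 3863035/(-568515/754) + 1506/3228067 = 3863035*(-754/568515) + 1506/3228067 = -582545678/113703 + 1506/3228067 = -1880496307907708/367040902101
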